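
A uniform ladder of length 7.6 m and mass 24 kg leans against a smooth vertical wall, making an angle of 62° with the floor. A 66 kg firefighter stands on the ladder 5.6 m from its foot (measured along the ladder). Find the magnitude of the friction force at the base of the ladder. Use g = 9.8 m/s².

Take moments about the foot of the ladder.
Ladder weight 24×9.8 = 235.2 N acts at 3.8 m along the ladder; its horizontal arm is 3.8·cos62° = 1.784 m → τ = 419.6 N·m clockwise.
Firefighter: 66×9.8 = 646.8 N at 5.6 m → arm 2.629 m → τ = 1700 N·m clockwise.
Wall normal N acts horizontally at the top; its moment arm is the height L sinθ = 7.6·sin62° = 6.71 m, counterclockwise.
Setting net torque to zero: N × 6.71 = 2120 → N = 316 N.
ΣFx = 0: friction at the foot balances the wall's push, so f = N_wall = 316 N.

f ≈ 316 N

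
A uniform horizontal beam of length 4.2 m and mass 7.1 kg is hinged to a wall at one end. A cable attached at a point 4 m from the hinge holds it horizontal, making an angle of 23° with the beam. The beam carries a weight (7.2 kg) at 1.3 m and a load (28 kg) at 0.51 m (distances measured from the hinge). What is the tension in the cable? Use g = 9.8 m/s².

Sum moments about the hinge (the unknown hinge reaction has zero arm there).
Beam weight: 7.1 × 9.8 = 69.58 N down at 2.1 m → arm 2.1 m, τ = 69.58 × 2.1 = 146.1 N·m clockwise.
Weight: 7.2 × 9.8 = 70.56 N down at 1.3 m → arm 1.3 m, τ = 70.56 × 1.3 = 91.73 N·m clockwise.
Load: 28 × 9.8 = 274.4 N down at 0.51 m → arm 0.51 m, τ = 274.4 × 0.51 = 139.9 N·m clockwise.
Total clockwise load moment = 377.7 N·m.
The cable tension T acts at 4 m; only its component perpendicular to the beam, T sinθ, produces torque. sin 23° = 0.3907.
Setting net torque to zero: T × 4 × 0.3907 = 377.7 → T = 377.7 / 1.563 = 242 N.

T ≈ 242 N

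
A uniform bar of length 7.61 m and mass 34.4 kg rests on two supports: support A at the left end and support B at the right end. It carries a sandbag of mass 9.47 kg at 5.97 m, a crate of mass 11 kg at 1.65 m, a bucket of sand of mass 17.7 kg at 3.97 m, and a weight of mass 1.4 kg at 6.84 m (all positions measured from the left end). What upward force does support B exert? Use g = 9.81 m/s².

R_B ≈ 368 N

Taking torques about support A:
Beam weight: 34.4 × 9.81 = 337.5 N down at 3.805 m → arm 3.805 m, τ = 337.5 × 3.805 = 1284 N·m clockwise.
Sandbag: 9.47 × 9.81 = 92.9 N down at 5.97 m → arm 5.97 m, τ = 92.9 × 5.97 = 554.6 N·m clockwise.
Crate: 11 × 9.81 = 107.9 N down at 1.65 m → arm 1.65 m, τ = 107.9 × 1.65 = 178 N·m clockwise.
Bucket of sand: 17.7 × 9.81 = 173.6 N down at 3.97 m → arm 3.97 m, τ = 173.6 × 3.97 = 689.2 N·m clockwise.
Weight: 1.4 × 9.81 = 13.73 N down at 6.84 m → arm 6.84 m, τ = 13.73 × 6.84 = 93.91 N·m clockwise.
Net load moment about support A = 2800 N·m clockwise.
Reaction R at support B is upward at 7.61 m, arm 7.61 m → moment R × 7.61 counterclockwise.
Στ = 0 ⇒ R × 7.61 = 2800 ⇒ R = 368 N.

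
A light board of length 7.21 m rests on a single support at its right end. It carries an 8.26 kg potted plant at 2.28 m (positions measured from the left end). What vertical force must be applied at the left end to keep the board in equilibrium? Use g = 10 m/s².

Choose the right end as the axis so the unknown pivot reaction has zero arm there.
Potted plant: 8.26 × 10 = 82.6 N down at 2.28 m → arm 4.93 m, τ = 82.6 × 4.93 = 407.2 N·m counterclockwise.
Net moment of the loads = 407.2 N·m counterclockwise.
The upward force F acts at the left end, arm 7.21 m, giving F × 7.21 clockwise.
Balancing moments: F × 7.21 = 407.2, giving F = 407.2 / 7.21 = 56.5 N.

F ≈ 56.5 N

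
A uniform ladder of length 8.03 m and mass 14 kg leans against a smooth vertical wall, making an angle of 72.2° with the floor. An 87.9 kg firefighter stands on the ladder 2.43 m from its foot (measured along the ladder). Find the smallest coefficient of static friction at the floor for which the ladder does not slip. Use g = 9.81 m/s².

Taking torques about the foot of the ladder:
Ladder weight 14×9.81 = 137.3 N acts at 4.015 m along the ladder; its horizontal arm is 4.015·cos72.2° = 1.227 m → τ = 168.5 N·m clockwise.
Firefighter: 87.9×9.81 = 862.3 N at 2.43 m → arm 0.7428 m → τ = 640.5 N·m clockwise.
Wall normal N acts horizontally at the top; its moment arm is the height L sinθ = 8.03·sin72.2° = 7.646 m, counterclockwise.
Setting net torque to zero: N × 7.646 = 809 → N = 105.8 N.
ΣFx = 0 ⇒ f = N_wall = 105.8 N. ΣFy = 0 ⇒ N_floor = 999.6 N.
μ_min = f / N_floor = 105.8 / 999.6 = 0.106.

μ_min ≈ 0.106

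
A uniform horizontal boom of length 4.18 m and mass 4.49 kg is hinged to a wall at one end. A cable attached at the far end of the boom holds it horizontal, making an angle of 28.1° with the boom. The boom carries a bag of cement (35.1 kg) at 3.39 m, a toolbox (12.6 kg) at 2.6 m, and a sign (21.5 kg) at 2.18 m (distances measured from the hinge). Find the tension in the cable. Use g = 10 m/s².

T ≈ 1060 N

About the hinge:
Beam weight: 4.49 × 10 = 44.9 N down at 2.09 m → arm 2.09 m, τ = 44.9 × 2.09 = 93.84 N·m clockwise.
Bag of cement: 35.1 × 10 = 351 N down at 3.39 m → arm 3.39 m, τ = 351 × 3.39 = 1190 N·m clockwise.
Toolbox: 12.6 × 10 = 126 N down at 2.6 m → arm 2.6 m, τ = 126 × 2.6 = 327.6 N·m clockwise.
Sign: 21.5 × 10 = 215 N down at 2.18 m → arm 2.18 m, τ = 215 × 2.18 = 468.7 N·m clockwise.
Total clockwise load moment = 2080 N·m.
The cable tension T acts at 4.18 m; only its component perpendicular to the boom, T sinθ, produces torque. sin 28.1° = 0.471.
Στ = 0 ⇒ T × 4.18 × 0.471 = 2080 ⇒ T = 2080 / 1.969 = 1060 N.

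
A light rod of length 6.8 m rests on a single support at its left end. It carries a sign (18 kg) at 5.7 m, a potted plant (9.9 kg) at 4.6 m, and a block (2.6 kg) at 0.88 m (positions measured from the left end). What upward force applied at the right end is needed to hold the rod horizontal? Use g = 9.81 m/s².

Choose the left end as the axis so the unknown pivot reaction has zero arm there.
Sign: 18 × 9.81 = 176.6 N down at 5.7 m → arm 5.7 m, τ = 176.6 × 5.7 = 1007 N·m clockwise.
Potted plant: 9.9 × 9.81 = 97.12 N down at 4.6 m → arm 4.6 m, τ = 97.12 × 4.6 = 446.8 N·m clockwise.
Block: 2.6 × 9.81 = 25.51 N down at 0.88 m → arm 0.88 m, τ = 25.51 × 0.88 = 22.45 N·m clockwise.
Net moment of the loads = 1476 N·m clockwise.
The upward force F acts at the right end, arm 6.8 m, giving F × 6.8 counterclockwise.
For rotational equilibrium, F × 6.8 = 1476, so F = 1476 / 6.8 = 217 N.

F ≈ 217 N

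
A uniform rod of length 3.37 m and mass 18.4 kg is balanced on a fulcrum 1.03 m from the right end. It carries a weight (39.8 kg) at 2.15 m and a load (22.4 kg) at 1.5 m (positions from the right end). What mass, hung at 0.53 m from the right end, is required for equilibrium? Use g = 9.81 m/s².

About the fulcrum (at 1.03 m from the right end):
Beam weight: 18.4 × 9.81 = 180.5 N down at 1.685 m → arm 0.655 m, τ = 180.5 × 0.655 = 118.2 N·m counterclockwise.
Weight: 39.8 × 9.81 = 390.4 N down at 2.15 m → arm 1.12 m, τ = 390.4 × 1.12 = 437.2 N·m counterclockwise.
Load: 22.4 × 9.81 = 219.7 N down at 1.5 m → arm 0.47 m, τ = 219.7 × 0.47 = 103.3 N·m counterclockwise.
Net moment of known loads = 658.7 N·m counterclockwise.
An unknown mass m at 0.53 m has arm 0.5 m; its moment is m·g·0.5 clockwise.
Setting net torque to zero: m × 9.81 × 0.5 = 658.7 → m = 658.7 / (9.81 × 0.5) = 134 kg.

m ≈ 134 kg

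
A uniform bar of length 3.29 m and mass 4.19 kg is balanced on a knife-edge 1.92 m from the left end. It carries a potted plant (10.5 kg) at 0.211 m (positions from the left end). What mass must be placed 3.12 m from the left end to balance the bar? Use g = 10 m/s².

m ≈ 15.9 kg

About the knife-edge (at 1.92 m from the left end):
Beam weight: 4.19 × 10 = 41.9 N down at 1.645 m → arm 0.275 m, τ = 41.9 × 0.275 = 11.52 N·m counterclockwise.
Potted plant: 10.5 × 10 = 105 N down at 0.211 m → arm 1.709 m, τ = 105 × 1.709 = 179.4 N·m counterclockwise.
Net moment of known loads = 190.9 N·m counterclockwise.
An unknown mass m at 3.12 m has arm 1.2 m; its moment is m·g·1.2 clockwise.
Στ = 0 ⇒ m × 10 × 1.2 = 190.9 ⇒ m = 190.9 / (10 × 1.2) = 15.9 kg.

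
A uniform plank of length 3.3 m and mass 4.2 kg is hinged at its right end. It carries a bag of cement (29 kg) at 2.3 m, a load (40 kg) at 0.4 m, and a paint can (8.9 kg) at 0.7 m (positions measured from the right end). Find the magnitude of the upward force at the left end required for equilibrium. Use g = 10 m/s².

F ≈ 290 N

Choose the right end as the axis so the unknown pivot reaction has zero arm there.
Beam weight: 4.2 × 10 = 42 N down at 1.65 m → arm 1.65 m, τ = 42 × 1.65 = 69.3 N·m counterclockwise.
Bag of cement: 29 × 10 = 290 N down at 2.3 m → arm 2.3 m, τ = 290 × 2.3 = 667 N·m counterclockwise.
Load: 40 × 10 = 400 N down at 0.4 m → arm 0.4 m, τ = 400 × 0.4 = 160 N·m counterclockwise.
Paint can: 8.9 × 10 = 89 N down at 0.7 m → arm 0.7 m, τ = 89 × 0.7 = 62.3 N·m counterclockwise.
Net moment of the loads = 958.6 N·m counterclockwise.
The upward force F acts at the left end, arm 3.3 m, giving F × 3.3 clockwise.
For rotational equilibrium, F × 3.3 = 958.6, so F = 958.6 / 3.3 = 290 N.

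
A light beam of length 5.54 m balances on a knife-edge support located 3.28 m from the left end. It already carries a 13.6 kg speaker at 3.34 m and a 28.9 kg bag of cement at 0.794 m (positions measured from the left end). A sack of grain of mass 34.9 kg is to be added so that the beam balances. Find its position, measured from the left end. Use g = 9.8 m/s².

x ≈ 5.32 m from the left end

About the knife-edge support (at 3.28 m from the left end):
Speaker: 13.6 × 9.8 = 133.3 N down at 3.34 m → arm 0.06 m, τ = 133.3 × 0.06 = 7.998 N·m clockwise.
Bag of cement: 28.9 × 9.8 = 283.2 N down at 0.794 m → arm 2.486 m, τ = 283.2 × 2.486 = 704 N·m counterclockwise.
Net moment of existing loads = 696 N·m counterclockwise.
The sack of grain weighs 34.9 × 9.8 = 342 N and must supply an equal clockwise moment, so its lever arm about the knife-edge support is 696 / 342 = 2.04 m.
That puts it at 3.28 + 2.04 = 5.32 m from the left end.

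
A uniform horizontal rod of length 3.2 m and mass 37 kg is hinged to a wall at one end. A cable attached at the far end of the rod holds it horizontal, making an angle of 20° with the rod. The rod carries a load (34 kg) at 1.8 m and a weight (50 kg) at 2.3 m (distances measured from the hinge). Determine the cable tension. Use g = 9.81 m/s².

Choose the hinge as the axis so the unknown hinge reaction has zero arm there.
Beam weight: 37 × 9.81 = 363 N down at 1.6 m → arm 1.6 m, τ = 363 × 1.6 = 580.8 N·m clockwise.
Load: 34 × 9.81 = 333.5 N down at 1.8 m → arm 1.8 m, τ = 333.5 × 1.8 = 600.3 N·m clockwise.
Weight: 50 × 9.81 = 490.5 N down at 2.3 m → arm 2.3 m, τ = 490.5 × 2.3 = 1128 N·m clockwise.
Total clockwise load moment = 2309 N·m.
The cable tension T acts at 3.2 m; only its component perpendicular to the rod, T sinθ, produces torque. sin 20° = 0.342.
Setting net torque to zero: T × 3.2 × 0.342 = 2309 → T = 2309 / 1.094 = 2110 N.

T ≈ 2110 N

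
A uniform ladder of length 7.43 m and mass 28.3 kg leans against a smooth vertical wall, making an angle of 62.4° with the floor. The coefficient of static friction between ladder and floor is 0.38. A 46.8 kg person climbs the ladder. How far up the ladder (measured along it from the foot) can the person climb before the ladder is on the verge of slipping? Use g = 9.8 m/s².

d ≈ 6.42 m

Choose the foot of the ladder as the axis so the floor normal and friction both act there and drop out.
Ladder weight 28.3×9.8 = 277.3 N acts at 3.715 m along the ladder; its horizontal arm is 3.715·cos62.4° = 1.721 m → τ = 477.2 N·m clockwise.
Person weight 46.8×9.8 = 458.6 N at distance d → arm d·cos62.4° → τ = 458.6·d·0.4633 clockwise.
Wall normal N at the top has arm L sinθ = 6.584 m counterclockwise, so Στ = 0 gives N·6.584 = 477.2 + 212.5·d.
ΣFy = 0 ⇒ N_floor = 735.9 N, so the maximum friction is μ_s·N_floor = 0.38×735.9 = 279.6 N. ΣFx = 0 ⇒ N_wall = f, so at the slipping point N = 279.6 N.
Substituting: 279.6×6.584 = 477.2 + 212.5·d ⇒ d = (1841 − 477.2) / 212.5 = 6.42 m.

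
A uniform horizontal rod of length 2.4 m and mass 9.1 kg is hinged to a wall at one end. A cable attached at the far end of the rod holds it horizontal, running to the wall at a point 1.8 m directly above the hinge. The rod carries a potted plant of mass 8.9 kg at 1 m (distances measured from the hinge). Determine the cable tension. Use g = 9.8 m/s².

T ≈ 135 N

Sum moments about the hinge (the unknown hinge reaction has zero arm there).
Beam weight: 9.1 × 9.8 = 89.18 N down at 1.2 m → arm 1.2 m, τ = 89.18 × 1.2 = 107 N·m clockwise.
Potted plant: 8.9 × 9.8 = 87.22 N down at 1 m → arm 1 m, τ = 87.22 × 1 = 87.22 N·m clockwise.
Total clockwise load moment = 194.2 N·m.
The cable tension T acts at 2.4 m; only its component perpendicular to the rod, T sinθ, produces torque. sinθ = h/√(h²+d²) = 1.8/√(1.8²+2.4²) = 0.6.
For rotational equilibrium, T × 2.4 × 0.6 = 194.2, so T = 194.2 / 1.44 = 135 N.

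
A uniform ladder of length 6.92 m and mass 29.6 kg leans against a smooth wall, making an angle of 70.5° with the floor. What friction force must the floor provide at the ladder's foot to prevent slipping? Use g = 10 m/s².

f ≈ 52.4 N

Take moments about the foot of the ladder.
Ladder weight 29.6×10 = 296 N acts at 3.46 m along the ladder; its horizontal arm is 3.46·cos70.5° = 1.155 m → τ = 341.9 N·m clockwise.
Wall normal N acts horizontally at the top; its moment arm is the height L sinθ = 6.92·sin70.5° = 6.523 m, counterclockwise.
Balancing moments: N × 6.523 = 341.9, giving N = 52.4 N.
ΣFx = 0: friction at the foot balances the wall's push, so f = N_wall = 52.4 N.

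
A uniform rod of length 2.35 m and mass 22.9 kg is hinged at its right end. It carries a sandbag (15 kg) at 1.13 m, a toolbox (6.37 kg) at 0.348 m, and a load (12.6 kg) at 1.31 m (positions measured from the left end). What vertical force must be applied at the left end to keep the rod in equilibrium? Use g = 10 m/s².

F ≈ 302 N

Taking torques about the right end:
Beam weight: 22.9 × 10 = 229 N down at 1.175 m → arm 1.175 m, τ = 229 × 1.175 = 269.1 N·m counterclockwise.
Sandbag: 15 × 10 = 150 N down at 1.13 m → arm 1.22 m, τ = 150 × 1.22 = 183 N·m counterclockwise.
Toolbox: 6.37 × 10 = 63.7 N down at 0.348 m → arm 2.002 m, τ = 63.7 × 2.002 = 127.5 N·m counterclockwise.
Load: 12.6 × 10 = 126 N down at 1.31 m → arm 1.04 m, τ = 126 × 1.04 = 131 N·m counterclockwise.
Net moment of the loads = 710.6 N·m counterclockwise.
The upward force F acts at the left end, arm 2.35 m, giving F × 2.35 clockwise.
Balancing moments: F × 2.35 = 710.6, giving F = 710.6 / 2.35 = 302 N.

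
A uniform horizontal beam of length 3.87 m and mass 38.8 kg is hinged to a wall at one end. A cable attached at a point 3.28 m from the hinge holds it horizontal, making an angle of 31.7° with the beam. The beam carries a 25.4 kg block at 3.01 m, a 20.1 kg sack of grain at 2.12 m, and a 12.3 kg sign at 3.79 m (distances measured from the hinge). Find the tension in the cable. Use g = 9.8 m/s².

T ≈ 1370 N

Choose the hinge as the axis so the unknown hinge reaction has zero arm there.
Beam weight: 38.8 × 9.8 = 380.2 N down at 1.935 m → arm 1.935 m, τ = 380.2 × 1.935 = 735.7 N·m clockwise.
Block: 25.4 × 9.8 = 248.9 N down at 3.01 m → arm 3.01 m, τ = 248.9 × 3.01 = 749.2 N·m clockwise.
Sack of grain: 20.1 × 9.8 = 197 N down at 2.12 m → arm 2.12 m, τ = 197 × 2.12 = 417.6 N·m clockwise.
Sign: 12.3 × 9.8 = 120.5 N down at 3.79 m → arm 3.79 m, τ = 120.5 × 3.79 = 456.7 N·m clockwise.
Total clockwise load moment = 2359 N·m.
The cable tension T acts at 3.28 m; only its component perpendicular to the beam, T sinθ, produces torque. sin 31.7° = 0.5255.
Balancing moments: T × 3.28 × 0.5255 = 2359, giving T = 2359 / 1.724 = 1370 N.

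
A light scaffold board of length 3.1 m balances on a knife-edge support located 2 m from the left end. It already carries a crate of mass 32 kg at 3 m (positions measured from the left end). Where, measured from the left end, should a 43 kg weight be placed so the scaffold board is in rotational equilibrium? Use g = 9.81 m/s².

x ≈ 1.26 m from the left end

Take moments about the knife-edge support (at 2 m from the left end).
Crate: 32 × 9.81 = 313.9 N down at 3 m → arm 1 m, τ = 313.9 × 1 = 313.9 N·m clockwise.
Net moment of existing loads = 313.9 N·m clockwise.
The weight weighs 43 × 9.81 = 421.8 N and must supply an equal counterclockwise moment, so its lever arm about the knife-edge support is 313.9 / 421.8 = 0.744 m.
That puts it at 2 − 0.744 = 1.26 m from the left end.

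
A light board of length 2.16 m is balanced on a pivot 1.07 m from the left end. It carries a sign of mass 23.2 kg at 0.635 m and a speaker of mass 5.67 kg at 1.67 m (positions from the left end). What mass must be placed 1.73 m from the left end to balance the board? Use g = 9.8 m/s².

Sum moments about the pivot (at 1.07 m from the left end) (the support reaction has zero arm there).
Sign: 23.2 × 9.8 = 227.4 N down at 0.635 m → arm 0.435 m, τ = 227.4 × 0.435 = 98.92 N·m counterclockwise.
Speaker: 5.67 × 9.8 = 55.57 N down at 1.67 m → arm 0.6 m, τ = 55.57 × 0.6 = 33.34 N·m clockwise.
Net moment of known loads = 65.58 N·m counterclockwise.
An unknown mass m at 1.73 m has arm 0.66 m; its moment is m·g·0.66 clockwise.
Balancing moments: m × 9.8 × 0.66 = 65.58, giving m = 65.58 / (9.8 × 0.66) = 10.1 kg.

m ≈ 10.1 kg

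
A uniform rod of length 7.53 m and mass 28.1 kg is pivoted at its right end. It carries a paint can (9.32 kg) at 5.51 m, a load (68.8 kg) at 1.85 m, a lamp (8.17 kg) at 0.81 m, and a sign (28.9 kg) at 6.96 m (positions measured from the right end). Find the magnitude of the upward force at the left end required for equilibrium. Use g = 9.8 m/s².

F ≈ 641 N

Taking torques about the right end:
Beam weight: 28.1 × 9.8 = 275.4 N down at 3.765 m → arm 3.765 m, τ = 275.4 × 3.765 = 1037 N·m counterclockwise.
Paint can: 9.32 × 9.8 = 91.34 N down at 5.51 m → arm 5.51 m, τ = 91.34 × 5.51 = 503.3 N·m counterclockwise.
Load: 68.8 × 9.8 = 674.2 N down at 1.85 m → arm 1.85 m, τ = 674.2 × 1.85 = 1247 N·m counterclockwise.
Lamp: 8.17 × 9.8 = 80.07 N down at 0.81 m → arm 0.81 m, τ = 80.07 × 0.81 = 64.86 N·m counterclockwise.
Sign: 28.9 × 9.8 = 283.2 N down at 6.96 m → arm 6.96 m, τ = 283.2 × 6.96 = 1971 N·m counterclockwise.
Net moment of the loads = 4823 N·m counterclockwise.
The upward force F acts at the left end, arm 7.53 m, giving F × 7.53 clockwise.
Setting net torque to zero: F × 7.53 = 4823 → F = 4823 / 7.53 = 641 N.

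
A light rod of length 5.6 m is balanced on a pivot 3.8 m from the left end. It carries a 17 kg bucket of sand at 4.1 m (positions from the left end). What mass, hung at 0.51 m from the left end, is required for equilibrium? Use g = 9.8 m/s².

m ≈ 1.55 kg

Sum moments about the pivot (at 3.8 m from the left end) (the support reaction has zero arm there).
Bucket of sand: 17 × 9.8 = 166.6 N down at 4.1 m → arm 0.3 m, τ = 166.6 × 0.3 = 49.98 N·m clockwise.
Net moment of known loads = 49.98 N·m clockwise.
An unknown mass m at 0.51 m has arm 3.29 m; its moment is m·g·3.29 counterclockwise.
Στ = 0 ⇒ m × 9.8 × 3.29 = 49.98 ⇒ m = 49.98 / (9.8 × 3.29) = 1.55 kg.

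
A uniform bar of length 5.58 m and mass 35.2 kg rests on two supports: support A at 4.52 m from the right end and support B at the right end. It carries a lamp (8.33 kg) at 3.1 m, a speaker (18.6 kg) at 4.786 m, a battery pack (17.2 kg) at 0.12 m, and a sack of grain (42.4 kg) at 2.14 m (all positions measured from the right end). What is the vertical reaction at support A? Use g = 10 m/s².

R_A ≈ 677 N

About support B:
Beam weight: 35.2 × 10 = 352 N down at 2.79 m → arm 2.79 m, τ = 352 × 2.79 = 982.1 N·m counterclockwise.
Lamp: 8.33 × 10 = 83.3 N down at 3.1 m → arm 3.1 m, τ = 83.3 × 3.1 = 258.2 N·m counterclockwise.
Speaker: 18.6 × 10 = 186 N down at 4.786 m → arm 4.786 m, τ = 186 × 4.786 = 890.2 N·m counterclockwise.
Battery pack: 17.2 × 10 = 172 N down at 0.12 m → arm 0.12 m, τ = 172 × 0.12 = 20.64 N·m counterclockwise.
Sack of grain: 42.4 × 10 = 424 N down at 2.14 m → arm 2.14 m, τ = 424 × 2.14 = 907.4 N·m counterclockwise.
Net load moment about support B = 3059 N·m counterclockwise.
Reaction R at support A is upward at 4.52 m, arm 4.52 m → moment R × 4.52 clockwise.
For rotational equilibrium, R × 4.52 = 3059, so R = 677 N.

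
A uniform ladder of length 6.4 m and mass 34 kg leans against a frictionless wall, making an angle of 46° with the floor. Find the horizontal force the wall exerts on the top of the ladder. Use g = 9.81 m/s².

Take moments about the foot of the ladder.
Ladder weight 34×9.81 = 333.5 N acts at 3.2 m along the ladder; its horizontal arm is 3.2·cos46° = 2.223 m → τ = 741.4 N·m clockwise.
Wall normal N acts horizontally at the top; its moment arm is the height L sinθ = 6.4·sin46° = 4.604 m, counterclockwise.
Στ = 0 ⇒ N × 4.604 = 741.4 ⇒ N = 161 N.

N_wall ≈ 161 N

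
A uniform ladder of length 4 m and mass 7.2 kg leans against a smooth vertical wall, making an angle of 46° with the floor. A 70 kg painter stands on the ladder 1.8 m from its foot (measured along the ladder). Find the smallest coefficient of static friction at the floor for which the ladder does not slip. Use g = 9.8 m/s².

μ_min ≈ 0.439

Taking torques about the foot of the ladder:
Ladder weight 7.2×9.8 = 70.56 N acts at 2 m along the ladder; its horizontal arm is 2·cos46° = 1.389 m → τ = 98.01 N·m clockwise.
Painter: 70×9.8 = 686 N at 1.8 m → arm 1.25 m → τ = 857.5 N·m clockwise.
Wall normal N acts horizontally at the top; its moment arm is the height L sinθ = 4·sin46° = 2.877 m, counterclockwise.
Στ = 0 ⇒ N × 2.877 = 955.5 ⇒ N = 332.1 N.
ΣFx = 0 ⇒ f = N_wall = 332.1 N. ΣFy = 0 ⇒ N_floor = 756.6 N.
μ_min = f / N_floor = 332.1 / 756.6 = 0.439.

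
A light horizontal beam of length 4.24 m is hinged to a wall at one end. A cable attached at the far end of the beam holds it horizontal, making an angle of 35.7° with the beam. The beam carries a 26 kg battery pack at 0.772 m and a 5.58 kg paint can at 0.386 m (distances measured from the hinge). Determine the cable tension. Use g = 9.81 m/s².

Sum moments about the hinge (the unknown hinge reaction has zero arm there).
Battery pack: 26 × 9.81 = 255.1 N down at 0.772 m → arm 0.772 m, τ = 255.1 × 0.772 = 196.9 N·m clockwise.
Paint can: 5.58 × 9.81 = 54.74 N down at 0.386 m → arm 0.386 m, τ = 54.74 × 0.386 = 21.13 N·m clockwise.
Total clockwise load moment = 218 N·m.
The cable tension T acts at 4.24 m; only its component perpendicular to the beam, T sinθ, produces torque. sin 35.7° = 0.5835.
For rotational equilibrium, T × 4.24 × 0.5835 = 218, so T = 218 / 2.474 = 88.1 N.

T ≈ 88.1 N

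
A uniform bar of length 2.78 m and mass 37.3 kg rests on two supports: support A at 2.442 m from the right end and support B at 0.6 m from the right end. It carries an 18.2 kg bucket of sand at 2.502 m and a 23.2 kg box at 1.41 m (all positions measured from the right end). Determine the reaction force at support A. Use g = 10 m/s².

R_A ≈ 450 N

Sum moments about support B (its reaction then has zero moment arm).
Beam weight: 37.3 × 10 = 373 N down at 1.39 m → arm 0.79 m, τ = 373 × 0.79 = 294.7 N·m counterclockwise.
Bucket of sand: 18.2 × 10 = 182 N down at 2.502 m → arm 1.902 m, τ = 182 × 1.902 = 346.2 N·m counterclockwise.
Box: 23.2 × 10 = 232 N down at 1.41 m → arm 0.81 m, τ = 232 × 0.81 = 187.9 N·m counterclockwise.
Net load moment about support B = 828.8 N·m counterclockwise.
Reaction R at support A is upward at 2.442 m, arm 1.842 m → moment R × 1.842 clockwise.
For rotational equilibrium, R × 1.842 = 828.8, so R = 450 N.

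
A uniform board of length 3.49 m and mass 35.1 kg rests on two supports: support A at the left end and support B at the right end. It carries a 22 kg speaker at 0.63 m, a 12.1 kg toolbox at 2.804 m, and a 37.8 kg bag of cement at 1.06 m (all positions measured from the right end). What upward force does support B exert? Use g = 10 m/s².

About support A:
Beam weight: 35.1 × 10 = 351 N down at 1.745 m → arm 1.745 m, τ = 351 × 1.745 = 612.5 N·m clockwise.
Speaker: 22 × 10 = 220 N down at 0.63 m → arm 2.86 m, τ = 220 × 2.86 = 629.2 N·m clockwise.
Toolbox: 12.1 × 10 = 121 N down at 2.804 m → arm 0.686 m, τ = 121 × 0.686 = 83.01 N·m clockwise.
Bag of cement: 37.8 × 10 = 378 N down at 1.06 m → arm 2.43 m, τ = 378 × 2.43 = 918.5 N·m clockwise.
Net load moment about support A = 2243 N·m clockwise.
Reaction R at support B is upward at 0 m, arm 3.49 m → moment R × 3.49 counterclockwise.
Στ = 0 ⇒ R × 3.49 = 2243 ⇒ R = 643 N.

R_B ≈ 643 N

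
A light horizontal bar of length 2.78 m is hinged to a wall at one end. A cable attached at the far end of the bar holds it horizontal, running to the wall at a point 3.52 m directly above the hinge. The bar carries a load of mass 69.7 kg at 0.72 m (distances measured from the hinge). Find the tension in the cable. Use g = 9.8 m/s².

Sum moments about the hinge (the unknown hinge reaction has zero arm there).
Load: 69.7 × 9.8 = 683.1 N down at 0.72 m → arm 0.72 m, τ = 683.1 × 0.72 = 491.8 N·m clockwise.
Total clockwise load moment = 491.8 N·m.
The cable tension T acts at 2.78 m; only its component perpendicular to the bar, T sinθ, produces torque. sinθ = h/√(h²+d²) = 3.52/√(3.52²+2.78²) = 0.7848.
Balancing moments: T × 2.78 × 0.7848 = 491.8, giving T = 491.8 / 2.182 = 225 N.

T ≈ 225 N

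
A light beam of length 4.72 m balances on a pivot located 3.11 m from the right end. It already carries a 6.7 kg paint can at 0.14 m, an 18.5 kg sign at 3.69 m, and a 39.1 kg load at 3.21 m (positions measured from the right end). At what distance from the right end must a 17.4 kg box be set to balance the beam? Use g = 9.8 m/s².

x ≈ 3.41 m from the right end

About the pivot (at 3.11 m from the right end):
Paint can: 6.7 × 9.8 = 65.66 N down at 0.14 m → arm 2.97 m, τ = 65.66 × 2.97 = 195 N·m clockwise.
Sign: 18.5 × 9.8 = 181.3 N down at 3.69 m → arm 0.58 m, τ = 181.3 × 0.58 = 105.2 N·m counterclockwise.
Load: 39.1 × 9.8 = 383.2 N down at 3.21 m → arm 0.1 m, τ = 383.2 × 0.1 = 38.32 N·m counterclockwise.
Net moment of existing loads = 51.48 N·m clockwise.
The box weighs 17.4 × 9.8 = 170.5 N and must supply an equal counterclockwise moment, so its lever arm about the pivot is 51.48 / 170.5 = 0.302 m.
That puts it at 3.11 + 0.302 = 3.41 m from the right end.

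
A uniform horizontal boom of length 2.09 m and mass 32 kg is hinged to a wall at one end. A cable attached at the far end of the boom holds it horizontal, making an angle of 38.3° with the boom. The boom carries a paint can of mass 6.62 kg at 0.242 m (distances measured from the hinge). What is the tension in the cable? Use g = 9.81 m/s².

T ≈ 265 N

Taking torques about the hinge:
Beam weight: 32 × 9.81 = 313.9 N down at 1.045 m → arm 1.045 m, τ = 313.9 × 1.045 = 328 N·m clockwise.
Paint can: 6.62 × 9.81 = 64.94 N down at 0.242 m → arm 0.242 m, τ = 64.94 × 0.242 = 15.72 N·m clockwise.
Total clockwise load moment = 343.7 N·m.
The cable tension T acts at 2.09 m; only its component perpendicular to the boom, T sinθ, produces torque. sin 38.3° = 0.6198.
Στ = 0 ⇒ T × 2.09 × 0.6198 = 343.7 ⇒ T = 343.7 / 1.295 = 265 N.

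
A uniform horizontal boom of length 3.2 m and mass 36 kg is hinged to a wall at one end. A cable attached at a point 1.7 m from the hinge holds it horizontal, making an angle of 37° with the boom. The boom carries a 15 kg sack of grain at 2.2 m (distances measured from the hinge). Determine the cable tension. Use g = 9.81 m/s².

About the hinge:
Beam weight: 36 × 9.81 = 353.2 N down at 1.6 m → arm 1.6 m, τ = 353.2 × 1.6 = 565.1 N·m clockwise.
Sack of grain: 15 × 9.81 = 147.2 N down at 2.2 m → arm 2.2 m, τ = 147.2 × 2.2 = 323.8 N·m clockwise.
Total clockwise load moment = 888.9 N·m.
The cable tension T acts at 1.7 m; only its component perpendicular to the boom, T sinθ, produces torque. sin 37° = 0.6018.
Setting net torque to zero: T × 1.7 × 0.6018 = 888.9 → T = 888.9 / 1.023 = 869 N.

T ≈ 869 N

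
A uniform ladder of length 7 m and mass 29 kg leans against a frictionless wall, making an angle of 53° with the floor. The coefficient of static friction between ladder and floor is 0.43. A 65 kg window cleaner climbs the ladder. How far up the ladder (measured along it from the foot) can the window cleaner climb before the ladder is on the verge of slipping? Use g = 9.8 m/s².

d ≈ 4.21 m

About the foot of the ladder:
Ladder weight 29×9.8 = 284.2 N acts at 3.5 m along the ladder; its horizontal arm is 3.5·cos53° = 2.106 m → τ = 598.5 N·m clockwise.
Window cleaner weight 65×9.8 = 637 N at distance d → arm d·cos53° → τ = 637·d·0.6018 clockwise.
Wall normal N at the top has arm L sinθ = 5.59 m counterclockwise, so Στ = 0 gives N·5.59 = 598.5 + 383.3·d.
ΣFy = 0 ⇒ N_floor = 921.2 N, so the maximum friction is μ_s·N_floor = 0.43×921.2 = 396.1 N. ΣFx = 0 ⇒ N_wall = f, so at the slipping point N = 396.1 N.
Substituting: 396.1×5.59 = 598.5 + 383.3·d ⇒ d = (2214 − 598.5) / 383.3 = 4.21 m.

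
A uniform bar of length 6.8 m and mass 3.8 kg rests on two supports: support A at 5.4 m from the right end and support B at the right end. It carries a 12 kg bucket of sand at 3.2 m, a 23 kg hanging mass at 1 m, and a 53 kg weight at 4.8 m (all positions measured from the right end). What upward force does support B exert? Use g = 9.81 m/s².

R_B ≈ 303 N

Choose support A as the axis so its reaction then has zero moment arm.
Beam weight: 3.8 × 9.81 = 37.28 N down at 3.4 m → arm 2 m, τ = 37.28 × 2 = 74.56 N·m clockwise.
Bucket of sand: 12 × 9.81 = 117.7 N down at 3.2 m → arm 2.2 m, τ = 117.7 × 2.2 = 258.9 N·m clockwise.
Hanging mass: 23 × 9.81 = 225.6 N down at 1 m → arm 4.4 m, τ = 225.6 × 4.4 = 992.6 N·m clockwise.
Weight: 53 × 9.81 = 519.9 N down at 4.8 m → arm 0.6 m, τ = 519.9 × 0.6 = 311.9 N·m clockwise.
Net load moment about support A = 1638 N·m clockwise.
Reaction R at support B is upward at 0 m, arm 5.4 m → moment R × 5.4 counterclockwise.
Balancing moments: R × 5.4 = 1638, giving R = 303 N.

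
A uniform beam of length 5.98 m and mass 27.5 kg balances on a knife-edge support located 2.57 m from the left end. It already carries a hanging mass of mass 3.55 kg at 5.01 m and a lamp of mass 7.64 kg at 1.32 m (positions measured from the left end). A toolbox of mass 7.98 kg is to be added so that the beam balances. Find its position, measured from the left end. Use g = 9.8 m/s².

x ≈ 1.23 m from the left end

Taking torques about the knife-edge support (at 2.57 m from the left end):
Beam weight: 27.5 × 9.8 = 269.5 N down at 2.99 m → arm 0.42 m, τ = 269.5 × 0.42 = 113.2 N·m clockwise.
Hanging mass: 3.55 × 9.8 = 34.79 N down at 5.01 m → arm 2.44 m, τ = 34.79 × 2.44 = 84.89 N·m clockwise.
Lamp: 7.64 × 9.8 = 74.87 N down at 1.32 m → arm 1.25 m, τ = 74.87 × 1.25 = 93.59 N·m counterclockwise.
Net moment of existing loads = 104.5 N·m clockwise.
The toolbox weighs 7.98 × 9.8 = 78.2 N and must supply an equal counterclockwise moment, so its lever arm about the knife-edge support is 104.5 / 78.2 = 1.34 m.
That puts it at 2.57 − 1.34 = 1.23 m from the left end.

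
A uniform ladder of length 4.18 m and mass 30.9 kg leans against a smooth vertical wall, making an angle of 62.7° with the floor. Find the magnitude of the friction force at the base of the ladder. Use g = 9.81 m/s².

f ≈ 78.2 N

Choose the foot of the ladder as the axis so the floor normal and friction both act there and drop out.
Ladder weight 30.9×9.81 = 303.1 N acts at 2.09 m along the ladder; its horizontal arm is 2.09·cos62.7° = 0.9586 m → τ = 290.6 N·m clockwise.
Wall normal N acts horizontally at the top; its moment arm is the height L sinθ = 4.18·sin62.7° = 3.714 m, counterclockwise.
Balancing moments: N × 3.714 = 290.6, giving N = 78.2 N.
ΣFx = 0: friction at the foot balances the wall's push, so f = N_wall = 78.2 N.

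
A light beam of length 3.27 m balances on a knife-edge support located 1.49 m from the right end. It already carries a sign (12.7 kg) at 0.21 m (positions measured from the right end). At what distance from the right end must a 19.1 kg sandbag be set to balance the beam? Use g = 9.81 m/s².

x ≈ 2.34 m from the right end

Choose the knife-edge support (at 1.49 m from the right end) as the axis so the support reaction has zero arm there.
Sign: 12.7 × 9.81 = 124.6 N down at 0.21 m → arm 1.28 m, τ = 124.6 × 1.28 = 159.5 N·m clockwise.
Net moment of existing loads = 159.5 N·m clockwise.
The sandbag weighs 19.1 × 9.81 = 187.4 N and must supply an equal counterclockwise moment, so its lever arm about the knife-edge support is 159.5 / 187.4 = 0.851 m.
That puts it at 1.49 + 0.851 = 2.34 m from the right end.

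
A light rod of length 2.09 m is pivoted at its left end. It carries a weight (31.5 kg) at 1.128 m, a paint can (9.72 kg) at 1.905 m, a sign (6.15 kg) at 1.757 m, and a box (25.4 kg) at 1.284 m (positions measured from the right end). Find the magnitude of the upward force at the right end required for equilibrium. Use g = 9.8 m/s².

F ≈ 256 N

About the left end:
Weight: 31.5 × 9.8 = 308.7 N down at 1.128 m → arm 0.962 m, τ = 308.7 × 0.962 = 297 N·m clockwise.
Paint can: 9.72 × 9.8 = 95.26 N down at 1.905 m → arm 0.185 m, τ = 95.26 × 0.185 = 17.62 N·m clockwise.
Sign: 6.15 × 9.8 = 60.27 N down at 1.757 m → arm 0.333 m, τ = 60.27 × 0.333 = 20.07 N·m clockwise.
Box: 25.4 × 9.8 = 248.9 N down at 1.284 m → arm 0.806 m, τ = 248.9 × 0.806 = 200.6 N·m clockwise.
Net moment of the loads = 535.3 N·m clockwise.
The upward force F acts at the right end, arm 2.09 m, giving F × 2.09 counterclockwise.
Setting net torque to zero: F × 2.09 = 535.3 → F = 535.3 / 2.09 = 256 N.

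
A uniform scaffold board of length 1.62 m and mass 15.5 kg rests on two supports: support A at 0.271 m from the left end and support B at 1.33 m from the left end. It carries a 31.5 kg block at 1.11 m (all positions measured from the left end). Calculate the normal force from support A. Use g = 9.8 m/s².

Choose support B as the axis so its reaction then has zero moment arm.
Beam weight: 15.5 × 9.8 = 151.9 N down at 0.81 m → arm 0.52 m, τ = 151.9 × 0.52 = 78.99 N·m counterclockwise.
Block: 31.5 × 9.8 = 308.7 N down at 1.11 m → arm 0.22 m, τ = 308.7 × 0.22 = 67.91 N·m counterclockwise.
Net load moment about support B = 146.9 N·m counterclockwise.
Reaction R at support A is upward at 0.271 m, arm 1.059 m → moment R × 1.059 clockwise.
For rotational equilibrium, R × 1.059 = 146.9, so R = 139 N.

R_A ≈ 139 N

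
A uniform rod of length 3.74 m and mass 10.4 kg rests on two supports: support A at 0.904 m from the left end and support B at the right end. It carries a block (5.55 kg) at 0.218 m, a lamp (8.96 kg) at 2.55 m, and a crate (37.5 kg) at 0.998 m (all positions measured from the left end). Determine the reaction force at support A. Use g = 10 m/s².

Choose support B as the axis so its reaction then has zero moment arm.
Beam weight: 10.4 × 10 = 104 N down at 1.87 m → arm 1.87 m, τ = 104 × 1.87 = 194.5 N·m counterclockwise.
Block: 5.55 × 10 = 55.5 N down at 0.218 m → arm 3.522 m, τ = 55.5 × 3.522 = 195.5 N·m counterclockwise.
Lamp: 8.96 × 10 = 89.6 N down at 2.55 m → arm 1.19 m, τ = 89.6 × 1.19 = 106.6 N·m counterclockwise.
Crate: 37.5 × 10 = 375 N down at 0.998 m → arm 2.742 m, τ = 375 × 2.742 = 1028 N·m counterclockwise.
Net load moment about support B = 1525 N·m counterclockwise.
Reaction R at support A is upward at 0.904 m, arm 2.836 m → moment R × 2.836 clockwise.
Setting net torque to zero: R × 2.836 = 1525 → R = 538 N.

R_A ≈ 538 N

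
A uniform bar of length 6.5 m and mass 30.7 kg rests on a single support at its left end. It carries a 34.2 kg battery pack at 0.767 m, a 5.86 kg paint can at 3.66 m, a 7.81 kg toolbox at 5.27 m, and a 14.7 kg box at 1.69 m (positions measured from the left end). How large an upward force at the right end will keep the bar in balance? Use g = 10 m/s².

F ≈ 328 N

Taking torques about the left end:
Beam weight: 30.7 × 10 = 307 N down at 3.25 m → arm 3.25 m, τ = 307 × 3.25 = 997.8 N·m clockwise.
Battery pack: 34.2 × 10 = 342 N down at 0.767 m → arm 0.767 m, τ = 342 × 0.767 = 262.3 N·m clockwise.
Paint can: 5.86 × 10 = 58.6 N down at 3.66 m → arm 3.66 m, τ = 58.6 × 3.66 = 214.5 N·m clockwise.
Toolbox: 7.81 × 10 = 78.1 N down at 5.27 m → arm 5.27 m, τ = 78.1 × 5.27 = 411.6 N·m clockwise.
Box: 14.7 × 10 = 147 N down at 1.69 m → arm 1.69 m, τ = 147 × 1.69 = 248.4 N·m clockwise.
Net moment of the loads = 2135 N·m clockwise.
The upward force F acts at the right end, arm 6.5 m, giving F × 6.5 counterclockwise.
Setting net torque to zero: F × 6.5 = 2135 → F = 2135 / 6.5 = 328 N.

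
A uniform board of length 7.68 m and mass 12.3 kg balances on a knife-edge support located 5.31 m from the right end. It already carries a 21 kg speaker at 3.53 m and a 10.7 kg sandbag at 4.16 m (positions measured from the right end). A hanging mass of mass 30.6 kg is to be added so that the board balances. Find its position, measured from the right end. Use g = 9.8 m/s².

Take moments about the knife-edge support (at 5.31 m from the right end).
Beam weight: 12.3 × 9.8 = 120.5 N down at 3.84 m → arm 1.47 m, τ = 120.5 × 1.47 = 177.1 N·m clockwise.
Speaker: 21 × 9.8 = 205.8 N down at 3.53 m → arm 1.78 m, τ = 205.8 × 1.78 = 366.3 N·m clockwise.
Sandbag: 10.7 × 9.8 = 104.9 N down at 4.16 m → arm 1.15 m, τ = 104.9 × 1.15 = 120.6 N·m clockwise.
Net moment of existing loads = 664 N·m clockwise.
The hanging mass weighs 30.6 × 9.8 = 299.9 N and must supply an equal counterclockwise moment, so its lever arm about the knife-edge support is 664 / 299.9 = 2.21 m.
That puts it at 5.31 + 2.21 = 7.52 m from the right end.

x ≈ 7.52 m from the right end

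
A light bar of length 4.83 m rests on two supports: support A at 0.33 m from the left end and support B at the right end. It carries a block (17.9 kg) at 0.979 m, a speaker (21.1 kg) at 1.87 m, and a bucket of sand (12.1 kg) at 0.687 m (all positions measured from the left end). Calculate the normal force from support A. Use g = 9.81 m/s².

R_A ≈ 396 N

Take moments about support B.
Block: 17.9 × 9.81 = 175.6 N down at 0.979 m → arm 3.851 m, τ = 175.6 × 3.851 = 676.2 N·m counterclockwise.
Speaker: 21.1 × 9.81 = 207 N down at 1.87 m → arm 2.96 m, τ = 207 × 2.96 = 612.7 N·m counterclockwise.
Bucket of sand: 12.1 × 9.81 = 118.7 N down at 0.687 m → arm 4.143 m, τ = 118.7 × 4.143 = 491.8 N·m counterclockwise.
Net load moment about support B = 1781 N·m counterclockwise.
Reaction R at support A is upward at 0.33 m, arm 4.5 m → moment R × 4.5 clockwise.
Στ = 0 ⇒ R × 4.5 = 1781 ⇒ R = 396 N.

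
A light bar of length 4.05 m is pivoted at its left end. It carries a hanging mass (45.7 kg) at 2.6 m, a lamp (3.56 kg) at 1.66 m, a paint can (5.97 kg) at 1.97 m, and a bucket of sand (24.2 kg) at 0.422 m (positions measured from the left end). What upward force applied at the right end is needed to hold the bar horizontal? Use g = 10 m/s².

Choose the left end as the axis so the unknown pivot reaction has zero arm there.
Hanging mass: 45.7 × 10 = 457 N down at 2.6 m → arm 2.6 m, τ = 457 × 2.6 = 1188 N·m clockwise.
Lamp: 3.56 × 10 = 35.6 N down at 1.66 m → arm 1.66 m, τ = 35.6 × 1.66 = 59.1 N·m clockwise.
Paint can: 5.97 × 10 = 59.7 N down at 1.97 m → arm 1.97 m, τ = 59.7 × 1.97 = 117.6 N·m clockwise.
Bucket of sand: 24.2 × 10 = 242 N down at 0.422 m → arm 0.422 m, τ = 242 × 0.422 = 102.1 N·m clockwise.
Net moment of the loads = 1467 N·m clockwise.
The upward force F acts at the right end, arm 4.05 m, giving F × 4.05 counterclockwise.
Στ = 0 ⇒ F × 4.05 = 1467 ⇒ F = 1467 / 4.05 = 362 N.

F ≈ 362 N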